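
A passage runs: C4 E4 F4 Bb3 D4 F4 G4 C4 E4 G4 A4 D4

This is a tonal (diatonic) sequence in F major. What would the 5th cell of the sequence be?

G4 Bb4 C5 F4

Unit = 4 notes; the statements start on C4, D4, E4, moving up a 2nd each time.
Continuing the starts: F4 → G4.
So cell 5 is G4 Bb4 C5 F4.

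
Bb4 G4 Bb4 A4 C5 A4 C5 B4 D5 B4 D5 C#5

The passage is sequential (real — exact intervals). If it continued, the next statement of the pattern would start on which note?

E5

With a 4-note motive the entries are Bb4, C5, D5, each up a 2nd from the previous.
One more step up a 2nd gives E5.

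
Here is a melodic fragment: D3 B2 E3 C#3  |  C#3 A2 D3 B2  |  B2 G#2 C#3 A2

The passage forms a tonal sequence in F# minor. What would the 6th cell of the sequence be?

F#2 D2 G#2 E2

Taking 4-note groups, the heads are D3, C#3, B2: the pattern moves down a 2nd.
Carrying on: A2 → G#2 → F#2.
Statement 6 starts on F#2 and keeps the same diatonic contour: F#2 D2 G#2 E2.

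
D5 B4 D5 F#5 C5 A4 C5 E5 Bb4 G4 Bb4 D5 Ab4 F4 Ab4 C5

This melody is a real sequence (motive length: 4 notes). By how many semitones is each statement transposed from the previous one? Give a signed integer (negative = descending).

Taking 4-note groups, the heads are D5, C5, Bb4, Ab4: the pattern moves down a 2nd.
D5→C5 is 72 − 74 = -2 semitones.

-2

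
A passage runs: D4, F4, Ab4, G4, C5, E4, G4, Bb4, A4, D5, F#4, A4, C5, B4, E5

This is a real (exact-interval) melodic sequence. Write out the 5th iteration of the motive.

Taking 5-note groups, the heads are D4, E4, F#4: the pattern moves up a 2nd.
Extending up a 2nd: G#4 → A#4.
From A#4 the exact shape gives A#4 C#5 E5 D#5 G#5.

A#4 C#5 E5 D#5 G#5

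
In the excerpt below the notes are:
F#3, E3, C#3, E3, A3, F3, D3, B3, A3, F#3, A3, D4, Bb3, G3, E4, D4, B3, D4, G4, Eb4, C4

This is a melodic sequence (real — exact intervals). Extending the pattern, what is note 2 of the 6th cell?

Grouping in 7s, the 2nd note of each cell is E3, A3, D4.
Extending up a 4th: G4 → C5 → F5.

F5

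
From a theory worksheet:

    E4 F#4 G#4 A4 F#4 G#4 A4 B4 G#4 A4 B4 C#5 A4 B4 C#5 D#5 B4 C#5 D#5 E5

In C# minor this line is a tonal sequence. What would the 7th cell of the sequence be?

The 4-note cells begin on E4, F#4, G#4, A4, B4 — each up a 2nd from the last.
Extending up a 2nd: C#5 → D#5.
So cell 7 is D#5 E5 F#5 G#5.

D#5 E5 F#5 G#5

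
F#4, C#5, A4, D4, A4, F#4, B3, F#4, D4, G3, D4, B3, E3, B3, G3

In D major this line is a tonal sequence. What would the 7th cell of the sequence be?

The 3-note cells begin on F#4, D4, B3, G3, E3 — each down a 3rd from the last.
Continuing the starts: C#3 → A2.
So cell 7 is A2 E3 C#3.

A2 E3 C#3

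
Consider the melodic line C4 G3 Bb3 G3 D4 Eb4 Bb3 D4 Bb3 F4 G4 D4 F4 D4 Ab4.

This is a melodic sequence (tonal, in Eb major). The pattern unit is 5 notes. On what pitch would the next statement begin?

Bb4

With a 5-note motive the entries are C4, Eb4, G4, each up a 3rd from the previous.
One more step up a 3rd gives Bb4.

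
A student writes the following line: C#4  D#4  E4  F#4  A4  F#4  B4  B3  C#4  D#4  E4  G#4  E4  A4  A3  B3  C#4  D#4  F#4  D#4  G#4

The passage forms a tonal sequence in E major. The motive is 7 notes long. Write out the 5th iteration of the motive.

The 7-note cells begin on C#4, B3, A3 — each down a 2nd from the last.
Continuing the starts: G#3 → F#3.
Statement 5 starts on F#3 and keeps the same diatonic contour: F#3 G#3 A3 B3 D#4 B3 E4.

F#3 G#3 A3 B3 D#4 B3 E4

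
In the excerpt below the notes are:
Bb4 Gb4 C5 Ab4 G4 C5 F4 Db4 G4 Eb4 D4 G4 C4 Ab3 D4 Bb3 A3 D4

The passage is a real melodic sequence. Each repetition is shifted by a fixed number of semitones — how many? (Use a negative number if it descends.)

-5

The 6-note cells begin on Bb4, F4, C4 — each down a 4th from the last.
Counting half-steps from Bb4 to F4: -5.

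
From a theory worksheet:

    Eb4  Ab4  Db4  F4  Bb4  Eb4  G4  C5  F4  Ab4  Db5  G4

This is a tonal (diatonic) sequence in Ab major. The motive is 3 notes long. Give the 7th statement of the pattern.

Taking 3-note groups, the heads are Eb4, F4, G4, Ab4: the pattern moves up a 2nd.
Continuing the starts: Bb4 → C5 → Db5.
Statement 7 starts on Db5 and keeps the same diatonic contour: Db5 G5 C5.

Db5 G5 C5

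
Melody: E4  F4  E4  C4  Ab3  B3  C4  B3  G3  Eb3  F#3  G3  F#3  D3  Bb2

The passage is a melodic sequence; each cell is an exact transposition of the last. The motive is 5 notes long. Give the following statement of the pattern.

C#3 D3 C#3 A2 F2

Unit = 5 notes; the statements start on E4, B3, F#3, moving down a 4th each time.
Statement 4 starts on C#3 and keeps the same exact contour: C#3 D3 C#3 A2 F2.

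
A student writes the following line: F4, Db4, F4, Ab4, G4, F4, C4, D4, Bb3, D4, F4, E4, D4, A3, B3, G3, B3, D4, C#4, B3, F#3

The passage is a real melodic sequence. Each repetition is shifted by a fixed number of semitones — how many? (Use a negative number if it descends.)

Unit = 7 notes; the statements start on F4, D4, B3, moving down a 3rd each time.
F4 to D4 spans -3 semitones.

-3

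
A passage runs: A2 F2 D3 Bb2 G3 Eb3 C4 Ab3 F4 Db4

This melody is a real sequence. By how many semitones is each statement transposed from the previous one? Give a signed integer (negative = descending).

With a 2-note motive the entries are A2, D3, G3, C4, F4, each up a 4th from the previous.
Counting half-steps from A2 to D3: 5.

5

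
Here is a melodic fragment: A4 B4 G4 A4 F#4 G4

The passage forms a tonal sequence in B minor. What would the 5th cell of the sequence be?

D4 E4

The 2-note cells begin on A4, G4, F#4 — each down a 2nd from the last.
Extending down a 2nd: E4 → D4.
So cell 5 is D4 E4.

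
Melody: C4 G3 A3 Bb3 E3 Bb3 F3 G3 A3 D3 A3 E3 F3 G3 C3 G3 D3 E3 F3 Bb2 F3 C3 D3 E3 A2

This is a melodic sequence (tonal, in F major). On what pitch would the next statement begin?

Taking 5-note groups, the heads are C4, Bb3, A3, G3, F3: the pattern moves down a 2nd.
The next head, down a 2nd from F3, is E3.

E3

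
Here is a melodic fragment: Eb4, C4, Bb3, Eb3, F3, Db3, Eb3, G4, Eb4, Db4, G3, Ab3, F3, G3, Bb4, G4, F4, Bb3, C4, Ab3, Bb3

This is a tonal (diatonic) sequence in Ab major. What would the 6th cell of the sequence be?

Ab5 F5 Eb5 Ab4 Bb4 G4 Ab4

The 7-note cells begin on Eb4, G4, Bb4 — each up a 3rd from the last.
Continuing the starts: Db5 → F5 → Ab5.
Statement 6 starts on Ab5 and keeps the same diatonic contour: Ab5 F5 Eb5 Ab4 Bb4 G4 Ab4.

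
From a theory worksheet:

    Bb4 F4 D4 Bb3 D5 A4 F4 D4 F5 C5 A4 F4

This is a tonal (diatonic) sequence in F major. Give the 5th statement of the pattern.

Taking 4-note groups, the heads are Bb4, D5, F5: the pattern moves up a 3rd.
Continuing the starts: A5 → C6.
So cell 5 is C6 G5 E5 C5.

C6 G5 E5 C5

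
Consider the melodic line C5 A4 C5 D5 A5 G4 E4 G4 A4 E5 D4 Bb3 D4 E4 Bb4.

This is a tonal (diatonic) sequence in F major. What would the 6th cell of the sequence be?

The 5-note cells begin on C5, G4, D4 — each down a 4th from the last.
Extending down a 4th: A3 → E3 → Bb2.
Statement 6 starts on Bb2 and keeps the same diatonic contour: Bb2 G2 Bb2 C3 G3.

Bb2 G2 Bb2 C3 G3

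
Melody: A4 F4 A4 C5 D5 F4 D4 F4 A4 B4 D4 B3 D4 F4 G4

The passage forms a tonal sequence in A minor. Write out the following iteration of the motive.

Taking 5-note groups, the heads are A4, F4, D4: the pattern moves down a 3rd.
So cell 4 is B3 G3 B3 D4 E4.

B3 G3 B3 D4 E4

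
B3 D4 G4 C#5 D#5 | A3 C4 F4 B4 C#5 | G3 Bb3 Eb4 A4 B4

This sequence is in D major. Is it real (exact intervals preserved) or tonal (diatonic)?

Each cell has the same semitone pattern (3, 5, 6, 2) — intervals are preserved exactly.
And D#5 lies outside D major, so the sequence is real rather than tonal.

real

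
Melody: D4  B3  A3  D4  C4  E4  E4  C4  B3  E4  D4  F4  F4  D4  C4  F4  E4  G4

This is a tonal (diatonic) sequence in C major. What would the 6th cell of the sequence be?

Unit = 6 notes; the statements start on D4, E4, F4, moving up a 2nd each time.
Continuing the starts: G4 → A4 → B4.
So cell 6 is B4 G4 F4 B4 A4 C5.

B4 G4 F4 B4 A4 C5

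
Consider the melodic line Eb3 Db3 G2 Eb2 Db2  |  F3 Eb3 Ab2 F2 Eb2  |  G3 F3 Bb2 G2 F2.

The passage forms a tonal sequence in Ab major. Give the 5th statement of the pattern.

With a 5-note motive the entries are Eb3, F3, G3, each up a 2nd from the previous.
Extending up a 2nd: Ab3 → Bb3.
So cell 5 is Bb3 Ab3 Db3 Bb2 Ab2.

Bb3 Ab3 Db3 Bb2 Ab2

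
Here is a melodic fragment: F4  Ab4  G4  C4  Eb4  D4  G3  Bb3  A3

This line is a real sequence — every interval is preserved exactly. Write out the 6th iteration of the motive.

E2 G2 F#2

Taking 3-note groups, the heads are F4, C4, G3: the pattern moves down a 4th.
Extending down a 4th: D3 → A2 → E2.
So cell 6 is E2 G2 F#2.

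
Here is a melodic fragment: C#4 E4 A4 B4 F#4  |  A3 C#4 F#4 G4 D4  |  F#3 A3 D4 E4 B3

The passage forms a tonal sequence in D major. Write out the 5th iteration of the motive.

B2 D3 G3 A3 E3

The 5-note cells begin on C#4, A3, F#3 — each down a 3rd from the last.
Extending down a 3rd: D3 → B2.
Statement 5 starts on B2 and keeps the same diatonic contour: B2 D3 G3 A3 E3.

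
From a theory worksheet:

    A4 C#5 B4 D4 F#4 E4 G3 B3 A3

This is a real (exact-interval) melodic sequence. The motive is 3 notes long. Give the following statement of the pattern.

With a 3-note motive the entries are A4, D4, G3, each down a 5th from the previous.
Statement 4 starts on C3 and keeps the same exact contour: C3 E3 D3.

C3 E3 D3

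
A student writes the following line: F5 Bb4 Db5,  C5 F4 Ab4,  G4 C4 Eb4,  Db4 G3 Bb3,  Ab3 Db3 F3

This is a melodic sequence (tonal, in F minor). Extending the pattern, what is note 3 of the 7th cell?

With 3-note cells, note 3 of each statement runs Db5, Ab4, Eb4, Bb3, F3.
Extending down a 4th: C3 → G2.

G2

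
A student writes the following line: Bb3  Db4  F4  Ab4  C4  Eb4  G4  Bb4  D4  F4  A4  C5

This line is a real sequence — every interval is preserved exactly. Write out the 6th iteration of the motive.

The 4-note cells begin on Bb3, C4, D4 — each up a 2nd from the last.
Extending up a 2nd: E4 → F#4 → G#4.
Statement 6 starts on G#4 and keeps the same exact contour: G#4 B4 D#5 F#5.

G#4 B4 D#5 F#5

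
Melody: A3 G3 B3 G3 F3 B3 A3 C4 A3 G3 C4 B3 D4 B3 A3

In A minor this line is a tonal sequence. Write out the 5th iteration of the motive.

E4 D4 F4 D4 C4

Unit = 5 notes; the statements start on A3, B3, C4, moving up a 2nd each time.
Carrying on: D4 → E4.
Statement 5 starts on E4 and keeps the same diatonic contour: E4 D4 F4 D4 C4.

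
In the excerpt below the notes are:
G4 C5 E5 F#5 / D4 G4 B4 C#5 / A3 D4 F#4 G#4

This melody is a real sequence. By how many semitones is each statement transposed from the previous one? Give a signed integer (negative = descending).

-5

The 4-note cells begin on G4, D4, A3 — each down a 4th from the last.
G4 to D4 spans -5 semitones.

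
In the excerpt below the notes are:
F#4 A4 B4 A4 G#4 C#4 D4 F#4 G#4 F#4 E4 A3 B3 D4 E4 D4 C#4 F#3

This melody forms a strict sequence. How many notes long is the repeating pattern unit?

18 notes total. Splitting into 3 groups of 6:
F#4 A4 B4 A4 G#4 C#4 | D4 F#4 G#4 F#4 E4 A3 | B3 D4 E4 D4 C#4 F#3
That's a consistent down a 3rd shift per cell, and no other grouping gives one.

6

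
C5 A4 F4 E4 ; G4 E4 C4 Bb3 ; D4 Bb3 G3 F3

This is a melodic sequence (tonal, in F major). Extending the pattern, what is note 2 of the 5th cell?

Grouping in 4s, the 2nd note of each cell is A4, E4, Bb3.
Extending down a 4th: F3 → C3.

C3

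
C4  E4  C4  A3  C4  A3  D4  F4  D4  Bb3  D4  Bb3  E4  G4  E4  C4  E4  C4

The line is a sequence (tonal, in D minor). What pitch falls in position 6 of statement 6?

F4

The unit is 6 notes. Position-6 pitches of the 3 shown cells: A3, Bb3, C4.
Extending up a 2nd: D4 → E4 → F4.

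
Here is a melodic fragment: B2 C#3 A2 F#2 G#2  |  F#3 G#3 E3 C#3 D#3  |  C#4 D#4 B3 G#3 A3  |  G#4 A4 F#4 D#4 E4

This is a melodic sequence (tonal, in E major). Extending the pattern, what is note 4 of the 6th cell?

E5

With 5-note cells, note 4 of each statement runs F#2, C#3, G#3, D#4.
Each moves up a 5th. Continuing: A4 → E5.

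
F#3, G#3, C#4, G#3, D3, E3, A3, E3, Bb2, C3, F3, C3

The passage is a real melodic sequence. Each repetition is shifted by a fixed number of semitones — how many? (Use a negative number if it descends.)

-4

The 4-note cells begin on F#3, D3, Bb2 — each down a 3rd from the last.
Counting half-steps from F#3 to D3: -4.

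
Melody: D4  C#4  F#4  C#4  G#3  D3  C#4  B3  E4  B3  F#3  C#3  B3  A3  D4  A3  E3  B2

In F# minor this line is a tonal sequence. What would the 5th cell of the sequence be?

G#3 F#3 B3 F#3 C#3 G#2

With a 6-note motive the entries are D4, C#4, B3, each down a 2nd from the previous.
Carrying on: A3 → G#3.
So cell 5 is G#3 F#3 B3 F#3 C#3 G#2.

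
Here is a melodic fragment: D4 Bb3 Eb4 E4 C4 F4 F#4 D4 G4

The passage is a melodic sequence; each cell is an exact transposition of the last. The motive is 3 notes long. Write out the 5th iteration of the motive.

The 3-note cells begin on D4, E4, F#4 — each up a 2nd from the last.
Carrying on: G#4 → A#4.
Statement 5 starts on A#4 and keeps the same exact contour: A#4 F#4 B4.

A#4 F#4 B4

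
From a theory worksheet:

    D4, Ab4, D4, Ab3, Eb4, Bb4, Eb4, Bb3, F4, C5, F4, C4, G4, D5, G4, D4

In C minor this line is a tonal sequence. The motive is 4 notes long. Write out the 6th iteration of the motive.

Bb4 F5 Bb4 F4

Unit = 4 notes; the statements start on D4, Eb4, F4, G4, moving up a 2nd each time.
Extending up a 2nd: Ab4 → Bb4.
Statement 6 starts on Bb4 and keeps the same diatonic contour: Bb4 F5 Bb4 F4.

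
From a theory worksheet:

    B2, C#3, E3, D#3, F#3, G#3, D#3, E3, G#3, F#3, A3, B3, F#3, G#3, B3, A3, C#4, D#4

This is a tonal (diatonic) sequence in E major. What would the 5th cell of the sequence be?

C#4 D#4 F#4 E4 G#4 A4

Taking 6-note groups, the heads are B2, D#3, F#3: the pattern moves up a 3rd.
Extending up a 3rd: A3 → C#4.
So cell 5 is C#4 D#4 F#4 E4 G#4 A4.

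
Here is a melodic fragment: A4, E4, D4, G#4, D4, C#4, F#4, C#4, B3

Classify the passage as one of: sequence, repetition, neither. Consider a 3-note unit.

sequence

Each 3-note cell is the previous one transposed down a 2nd.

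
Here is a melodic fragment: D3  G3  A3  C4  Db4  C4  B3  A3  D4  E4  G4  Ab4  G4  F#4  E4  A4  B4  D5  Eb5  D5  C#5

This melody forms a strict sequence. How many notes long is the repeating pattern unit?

7

21 notes total. Splitting into 3 groups of 7:
D3 G3 A3 C4 Db4 C4 B3 | A3 D4 E4 G4 Ab4 G4 F#4 | E4 A4 B4 D5 Eb5 D5 C#5
That's a consistent up a 5th shift per cell, and no other grouping gives one.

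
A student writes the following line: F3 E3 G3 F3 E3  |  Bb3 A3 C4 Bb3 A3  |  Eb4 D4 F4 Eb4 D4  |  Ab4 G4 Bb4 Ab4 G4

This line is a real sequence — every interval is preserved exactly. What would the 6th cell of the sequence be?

Gb5 F5 Ab5 Gb5 F5

With a 5-note motive the entries are F3, Bb3, Eb4, Ab4, each up a 4th from the previous.
Extending up a 4th: Db5 → Gb5.
So cell 6 is Gb5 F5 Ab5 Gb5 F5.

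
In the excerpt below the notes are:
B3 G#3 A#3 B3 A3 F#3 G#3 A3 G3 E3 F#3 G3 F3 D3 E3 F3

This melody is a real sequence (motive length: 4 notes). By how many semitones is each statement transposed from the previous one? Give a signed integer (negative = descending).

Taking 4-note groups, the heads are B3, A3, G3, F3: the pattern moves down a 2nd.
Counting half-steps from B3 to A3: -2.

-2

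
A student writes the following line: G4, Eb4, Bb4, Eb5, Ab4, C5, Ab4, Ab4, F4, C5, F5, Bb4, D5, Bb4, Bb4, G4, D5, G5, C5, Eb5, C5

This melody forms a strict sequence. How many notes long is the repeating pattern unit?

7

21 notes total. Splitting into 3 groups of 7:
G4 Eb4 Bb4 Eb5 Ab4 C5 Ab4 | Ab4 F4 C5 F5 Bb4 D5 Bb4 | Bb4 G4 D5 G5 C5 Eb5 C5
Each cell is the previous one up a 2nd — so the unit is 7 notes.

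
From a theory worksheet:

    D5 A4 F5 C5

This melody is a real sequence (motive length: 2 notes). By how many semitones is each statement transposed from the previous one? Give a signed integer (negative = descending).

3

With a 2-note motive the entries are D5, F5, each up a 3rd from the previous.
D5 to F5 spans +3 semitones.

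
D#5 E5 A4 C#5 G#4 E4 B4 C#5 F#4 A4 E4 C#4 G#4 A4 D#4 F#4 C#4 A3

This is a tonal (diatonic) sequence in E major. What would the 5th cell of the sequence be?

The 6-note cells begin on D#5, B4, G#4 — each down a 3rd from the last.
Continuing the starts: E4 → C#4.
So cell 5 is C#4 D#4 G#3 B3 F#3 D#3.

C#4 D#4 G#3 B3 F#3 D#3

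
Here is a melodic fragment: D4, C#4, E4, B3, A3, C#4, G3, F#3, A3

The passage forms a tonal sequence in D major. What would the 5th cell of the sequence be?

C#3 B2 D3

Unit = 3 notes; the statements start on D4, B3, G3, moving down a 3rd each time.
Continuing the starts: E3 → C#3.
So cell 5 is C#3 B2 D3.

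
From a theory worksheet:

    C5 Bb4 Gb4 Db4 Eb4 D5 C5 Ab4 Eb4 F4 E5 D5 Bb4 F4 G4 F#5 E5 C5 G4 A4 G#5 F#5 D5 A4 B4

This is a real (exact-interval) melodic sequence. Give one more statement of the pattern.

A#5 G#5 E5 B4 C#5

With a 5-note motive the entries are C5, D5, E5, F#5, G#5, each up a 2nd from the previous.
Statement 6 starts on A#5 and keeps the same exact contour: A#5 G#5 E5 B4 C#5.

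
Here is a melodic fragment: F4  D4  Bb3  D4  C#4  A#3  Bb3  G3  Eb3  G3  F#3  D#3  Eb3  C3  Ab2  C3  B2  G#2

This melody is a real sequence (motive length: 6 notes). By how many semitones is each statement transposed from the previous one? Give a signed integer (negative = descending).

-7

With a 6-note motive the entries are F4, Bb3, Eb3, each down a 5th from the previous.
F4 to Bb3 spans -7 semitones.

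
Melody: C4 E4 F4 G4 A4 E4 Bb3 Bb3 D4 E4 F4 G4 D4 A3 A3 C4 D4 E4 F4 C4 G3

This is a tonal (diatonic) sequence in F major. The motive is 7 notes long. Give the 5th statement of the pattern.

With a 7-note motive the entries are C4, Bb3, A3, each down a 2nd from the previous.
Continuing the starts: G3 → F3.
Statement 5 starts on F3 and keeps the same diatonic contour: F3 A3 Bb3 C4 D4 A3 E3.

F3 A3 Bb3 C4 D4 A3 E3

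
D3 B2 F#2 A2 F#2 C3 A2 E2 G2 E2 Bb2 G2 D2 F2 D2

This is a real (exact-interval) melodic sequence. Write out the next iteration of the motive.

Unit = 5 notes; the statements start on D3, C3, Bb2, moving down a 2nd each time.
Statement 4 starts on Ab2 and keeps the same exact contour: Ab2 F2 C2 Eb2 C2.

Ab2 F2 C2 Eb2 C2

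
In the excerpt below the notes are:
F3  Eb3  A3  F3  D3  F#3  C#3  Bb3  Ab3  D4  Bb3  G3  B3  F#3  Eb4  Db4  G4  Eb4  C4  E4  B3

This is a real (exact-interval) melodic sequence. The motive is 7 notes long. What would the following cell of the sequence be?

Ab4 Gb4 C5 Ab4 F4 A4 E4

Taking 7-note groups, the heads are F3, Bb3, Eb4: the pattern moves up a 4th.
From Ab4 the exact shape gives Ab4 Gb4 C5 Ab4 F4 A4 E4.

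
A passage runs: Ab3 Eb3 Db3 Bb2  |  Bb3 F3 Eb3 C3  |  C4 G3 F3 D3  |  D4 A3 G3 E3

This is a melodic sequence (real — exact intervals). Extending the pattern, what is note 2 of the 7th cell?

D#4

With 4-note cells, note 2 of each statement runs Eb3, F3, G3, A3.
Carrying that up a 2nd forward: B3 → C#4 → D#4.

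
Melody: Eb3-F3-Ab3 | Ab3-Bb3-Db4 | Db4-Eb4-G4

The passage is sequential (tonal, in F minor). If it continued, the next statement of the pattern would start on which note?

G4

Unit = 3 notes; the statements start on Eb3, Ab3, Db4, moving up a 4th each time.
One more step up a 4th gives G4.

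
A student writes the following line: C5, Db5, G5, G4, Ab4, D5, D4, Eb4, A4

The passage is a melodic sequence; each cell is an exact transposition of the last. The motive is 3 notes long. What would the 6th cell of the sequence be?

With a 3-note motive the entries are C5, G4, D4, each down a 4th from the previous.
Continuing the starts: A3 → E3 → B2.
Statement 6 starts on B2 and keeps the same exact contour: B2 C3 F#3.

B2 C3 F#3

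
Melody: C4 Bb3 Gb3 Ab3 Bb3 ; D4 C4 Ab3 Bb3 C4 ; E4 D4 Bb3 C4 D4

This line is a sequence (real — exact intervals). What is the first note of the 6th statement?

With a 5-note motive the entries are C4, D4, E4, each up a 2nd from the previous.
Continuing: F#4 → G#4 → A#4. Statement 6 starts on A#4.

A#4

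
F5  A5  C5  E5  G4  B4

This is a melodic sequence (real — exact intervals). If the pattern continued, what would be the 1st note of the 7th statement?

With 2-note cells, note 1 of each statement runs F5, C5, G4.
Carrying that down a 4th forward: D4 → A3 → E3 → B2.

B2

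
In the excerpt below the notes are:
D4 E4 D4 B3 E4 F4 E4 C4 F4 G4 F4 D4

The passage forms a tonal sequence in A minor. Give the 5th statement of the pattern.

A4 B4 A4 F4

Unit = 4 notes; the statements start on D4, E4, F4, moving up a 2nd each time.
Extending up a 2nd: G4 → A4.
So cell 5 is A4 B4 A4 F4.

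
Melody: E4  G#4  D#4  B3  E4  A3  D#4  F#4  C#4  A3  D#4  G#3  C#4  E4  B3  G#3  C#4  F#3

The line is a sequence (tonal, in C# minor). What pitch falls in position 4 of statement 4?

F#3

The unit is 6 notes. Position-4 pitches of the 3 shown cells: B3, A3, G#3.
One more down a 2nd gives F#3.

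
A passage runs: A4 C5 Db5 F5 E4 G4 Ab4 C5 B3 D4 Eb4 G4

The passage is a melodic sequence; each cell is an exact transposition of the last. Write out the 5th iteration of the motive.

C#3 E3 F3 A3

With a 4-note motive the entries are A4, E4, B3, each down a 4th from the previous.
Continuing the starts: F#3 → C#3.
Statement 5 starts on C#3 and keeps the same exact contour: C#3 E3 F3 A3.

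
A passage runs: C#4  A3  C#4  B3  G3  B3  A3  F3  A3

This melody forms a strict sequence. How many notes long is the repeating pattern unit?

9 notes total. Splitting into 3 groups of 3:
C#4 A3 C#4 | B3 G3 B3 | A3 F3 A3
Every group is a transposition down a 2nd of the one before; no shorter unit works.

3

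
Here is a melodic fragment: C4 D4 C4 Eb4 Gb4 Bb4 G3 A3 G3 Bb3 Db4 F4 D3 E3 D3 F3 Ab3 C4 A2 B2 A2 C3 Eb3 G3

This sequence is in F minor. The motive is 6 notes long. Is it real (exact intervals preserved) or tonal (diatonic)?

real

Each cell has the same semitone pattern (2, -2, 3, 3, 4) — intervals are preserved exactly.
And D4 lies outside F minor, so the sequence is real rather than tonal.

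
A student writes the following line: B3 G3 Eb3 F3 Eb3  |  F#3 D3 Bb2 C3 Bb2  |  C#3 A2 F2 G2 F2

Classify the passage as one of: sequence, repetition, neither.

sequence

Each 5-note cell is the previous one transposed down a 4th.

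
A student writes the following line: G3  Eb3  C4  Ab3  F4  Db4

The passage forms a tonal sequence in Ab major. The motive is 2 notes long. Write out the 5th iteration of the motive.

Eb5 C5

Taking 2-note groups, the heads are G3, C4, F4: the pattern moves up a 4th.
Continuing the starts: Bb4 → Eb5.
Statement 5 starts on Eb5 and keeps the same diatonic contour: Eb5 C5.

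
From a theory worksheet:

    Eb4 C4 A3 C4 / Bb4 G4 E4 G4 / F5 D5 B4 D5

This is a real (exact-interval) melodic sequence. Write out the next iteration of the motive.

C6 A5 F#5 A5

With a 4-note motive the entries are Eb4, Bb4, F5, each up a 5th from the previous.
So cell 4 is C6 A5 F#5 A5.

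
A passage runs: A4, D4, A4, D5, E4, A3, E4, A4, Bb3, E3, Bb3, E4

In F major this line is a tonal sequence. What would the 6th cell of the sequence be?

With a 4-note motive the entries are A4, E4, Bb3, each down a 4th from the previous.
Extending down a 4th: F3 → C3 → G2.
So cell 6 is G2 C2 G2 C3.

G2 C2 G2 C3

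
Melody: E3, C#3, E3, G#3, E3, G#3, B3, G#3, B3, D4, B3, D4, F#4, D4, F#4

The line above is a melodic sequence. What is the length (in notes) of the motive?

15 notes total. Splitting into 5 groups of 3:
E3 C#3 E3 | G#3 E3 G#3 | B3 G#3 B3 | D4 B3 D4 | F#4 D4 F#4
Every group is a transposition up a 3rd of the one before; no shorter unit works.

3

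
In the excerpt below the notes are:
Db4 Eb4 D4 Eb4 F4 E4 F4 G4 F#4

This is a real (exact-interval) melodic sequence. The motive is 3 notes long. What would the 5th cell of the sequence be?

The 3-note cells begin on Db4, Eb4, F4 — each up a 2nd from the last.
Carrying on: G4 → A4.
So cell 5 is A4 B4 A#4.

A4 B4 A#4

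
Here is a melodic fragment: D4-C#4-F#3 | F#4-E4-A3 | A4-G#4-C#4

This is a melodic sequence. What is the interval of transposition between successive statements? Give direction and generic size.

up a 3rd

Taking 3-note groups, the heads are D4, F#4, A4: the pattern moves up a 3rd.
D4 to F#4 is up a 3rd.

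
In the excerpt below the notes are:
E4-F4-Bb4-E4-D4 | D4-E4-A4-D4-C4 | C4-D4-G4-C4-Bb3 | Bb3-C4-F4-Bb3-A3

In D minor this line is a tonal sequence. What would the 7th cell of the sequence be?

F3 G3 C4 F3 E3

Taking 5-note groups, the heads are E4, D4, C4, Bb3: the pattern moves down a 2nd.
Carrying on: A3 → G3 → F3.
So cell 7 is F3 G3 C4 F3 E3.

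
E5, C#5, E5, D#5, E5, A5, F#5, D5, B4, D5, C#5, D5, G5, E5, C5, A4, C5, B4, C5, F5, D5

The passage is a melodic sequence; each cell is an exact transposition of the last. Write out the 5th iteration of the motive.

The 7-note cells begin on E5, D5, C5 — each down a 2nd from the last.
Extending down a 2nd: Bb4 → Ab4.
From Ab4 the exact shape gives Ab4 F4 Ab4 G4 Ab4 Db5 Bb4.

Ab4 F4 Ab4 G4 Ab4 Db5 Bb4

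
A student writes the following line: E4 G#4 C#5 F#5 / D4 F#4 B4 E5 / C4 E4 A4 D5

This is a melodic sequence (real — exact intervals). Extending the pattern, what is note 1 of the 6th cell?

Gb3

With 4-note cells, note 1 of each statement runs E4, D4, C4.
Each moves down a 2nd. Continuing: Bb3 → Ab3 → Gb3.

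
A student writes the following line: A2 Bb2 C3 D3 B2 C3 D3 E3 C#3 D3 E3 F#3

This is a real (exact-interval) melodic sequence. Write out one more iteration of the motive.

Unit = 4 notes; the statements start on A2, B2, C#3, moving up a 2nd each time.
So cell 4 is D#3 E3 F#3 G#3.

D#3 E3 F#3 G#3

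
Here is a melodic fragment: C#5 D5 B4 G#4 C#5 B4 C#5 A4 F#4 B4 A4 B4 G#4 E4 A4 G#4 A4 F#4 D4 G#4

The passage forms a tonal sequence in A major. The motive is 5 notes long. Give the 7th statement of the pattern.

D4 E4 C#4 A3 D4

Unit = 5 notes; the statements start on C#5, B4, A4, G#4, moving down a 2nd each time.
Carrying on: F#4 → E4 → D4.
Statement 7 starts on D4 and keeps the same diatonic contour: D4 E4 C#4 A3 D4.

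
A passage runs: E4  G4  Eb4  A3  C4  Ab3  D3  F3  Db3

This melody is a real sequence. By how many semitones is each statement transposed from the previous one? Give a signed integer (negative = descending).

With a 3-note motive the entries are E4, A3, D3, each down a 5th from the previous.
E4 to A3 spans -7 semitones.

-7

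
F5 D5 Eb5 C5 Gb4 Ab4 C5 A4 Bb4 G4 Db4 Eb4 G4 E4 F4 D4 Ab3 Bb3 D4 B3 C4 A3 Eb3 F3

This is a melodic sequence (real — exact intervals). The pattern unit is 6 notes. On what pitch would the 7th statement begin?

The 6-note cells begin on F5, C5, G4, D4 — each down a 4th from the last.
Extending the heads down a 4th: A3 → E3 → B2.

B2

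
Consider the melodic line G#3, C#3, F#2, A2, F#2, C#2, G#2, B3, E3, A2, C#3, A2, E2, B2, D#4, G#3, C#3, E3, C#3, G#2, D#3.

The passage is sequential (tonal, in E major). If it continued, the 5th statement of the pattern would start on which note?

Taking 7-note groups, the heads are G#3, B3, D#4: the pattern moves up a 3rd.
Continuing: F#4 → A4. Statement 5 starts on A4.

A4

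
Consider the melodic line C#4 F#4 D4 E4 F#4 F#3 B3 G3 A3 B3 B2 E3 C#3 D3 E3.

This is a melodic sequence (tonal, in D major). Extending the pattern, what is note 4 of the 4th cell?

G2

Grouping in 5s, the 4th note of each cell is E4, A3, D3.
One more down a 5th gives G2.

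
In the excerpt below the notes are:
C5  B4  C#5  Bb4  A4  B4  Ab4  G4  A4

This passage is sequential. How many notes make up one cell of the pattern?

3

There are 9 notes; a 3-note unit gives 3 cells:
C5 B4 C#5 | Bb4 A4 B4 | Ab4 G4 A4
Every group is a transposition down a 2nd of the one before; no shorter unit works.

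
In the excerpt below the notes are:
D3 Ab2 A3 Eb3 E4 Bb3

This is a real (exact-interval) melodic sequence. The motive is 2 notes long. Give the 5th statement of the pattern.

The 2-note cells begin on D3, A3, E4 — each up a 5th from the last.
Continuing the starts: B4 → F#5.
From F#5 the exact shape gives F#5 C5.

F#5 C5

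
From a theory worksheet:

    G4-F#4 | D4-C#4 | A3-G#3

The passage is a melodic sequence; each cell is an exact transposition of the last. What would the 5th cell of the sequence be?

B2 A#2

Unit = 2 notes; the statements start on G4, D4, A3, moving down a 4th each time.
Extending down a 4th: E3 → B2.
Statement 5 starts on B2 and keeps the same exact contour: B2 A#2.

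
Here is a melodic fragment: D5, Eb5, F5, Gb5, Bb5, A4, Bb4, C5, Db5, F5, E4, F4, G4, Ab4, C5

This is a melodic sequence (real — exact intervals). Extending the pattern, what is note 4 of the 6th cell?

Grouping in 5s, the 4th note of each cell is Gb5, Db5, Ab4.
Extending down a 4th: Eb4 → Bb3 → F3.

F3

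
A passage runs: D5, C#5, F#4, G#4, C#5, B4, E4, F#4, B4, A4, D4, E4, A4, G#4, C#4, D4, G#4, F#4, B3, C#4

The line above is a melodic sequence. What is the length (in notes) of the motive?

4

Try groups of 4 (5 cells in 20 notes):
D5 C#5 F#4 G#4 | C#5 B4 E4 F#4 | B4 A4 D4 E4 | A4 G#4 C#4 D4 | G#4 F#4 B3 C#4
That's a consistent down a 2nd shift per cell, and no other grouping gives one.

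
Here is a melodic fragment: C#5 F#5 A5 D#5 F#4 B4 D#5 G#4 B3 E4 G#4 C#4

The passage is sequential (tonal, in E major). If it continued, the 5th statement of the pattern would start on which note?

A2

Taking 4-note groups, the heads are C#5, F#4, B3: the pattern moves down a 5th.
Extending the heads down a 5th: E3 → A2.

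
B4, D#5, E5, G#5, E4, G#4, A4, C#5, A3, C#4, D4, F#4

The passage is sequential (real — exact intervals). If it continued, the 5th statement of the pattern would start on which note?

G2

With a 4-note motive the entries are B4, E4, A3, each down a 5th from the previous.
Continuing: D3 → G2. Statement 5 starts on G2.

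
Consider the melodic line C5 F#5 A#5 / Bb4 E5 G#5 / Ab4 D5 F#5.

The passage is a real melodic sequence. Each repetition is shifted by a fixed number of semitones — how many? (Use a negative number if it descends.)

The 3-note cells begin on C5, Bb4, Ab4 — each down a 2nd from the last.
Counting half-steps from C5 to Bb4: -2.

-2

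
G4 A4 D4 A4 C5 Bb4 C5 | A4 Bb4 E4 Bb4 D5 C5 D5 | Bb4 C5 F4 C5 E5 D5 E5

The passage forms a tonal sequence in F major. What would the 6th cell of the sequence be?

The 7-note cells begin on G4, A4, Bb4 — each up a 2nd from the last.
Carrying on: C5 → D5 → E5.
From E5 the diatonic shape gives E5 F5 Bb4 F5 A5 G5 A5.

E5 F5 Bb4 F5 A5 G5 A5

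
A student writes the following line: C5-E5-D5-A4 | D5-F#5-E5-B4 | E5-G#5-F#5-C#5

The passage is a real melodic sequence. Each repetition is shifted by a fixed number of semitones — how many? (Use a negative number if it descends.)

2

Taking 4-note groups, the heads are C5, D5, E5: the pattern moves up a 2nd.
C5→D5 is 74 − 72 = 2 semitones.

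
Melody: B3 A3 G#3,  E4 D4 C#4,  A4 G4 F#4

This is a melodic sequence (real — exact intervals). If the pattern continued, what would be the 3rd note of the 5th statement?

E5

With 3-note cells, note 3 of each statement runs G#3, C#4, F#4.
Each moves up a 4th. Continuing: B4 → E5.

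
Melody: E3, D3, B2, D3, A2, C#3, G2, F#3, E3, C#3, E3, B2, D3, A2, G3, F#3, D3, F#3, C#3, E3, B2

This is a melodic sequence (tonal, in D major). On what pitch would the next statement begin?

A3

Unit = 7 notes; the statements start on E3, F#3, G3, moving up a 2nd each time.
One more step up a 2nd gives A3.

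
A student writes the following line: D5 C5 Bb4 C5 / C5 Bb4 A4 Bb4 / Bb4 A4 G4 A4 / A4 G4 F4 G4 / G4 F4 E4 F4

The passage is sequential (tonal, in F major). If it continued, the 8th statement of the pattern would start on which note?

D4

The 4-note cells begin on D5, C5, Bb4, A4, G4 — each down a 2nd from the last.
Extending the heads down a 2nd: F4 → E4 → D4.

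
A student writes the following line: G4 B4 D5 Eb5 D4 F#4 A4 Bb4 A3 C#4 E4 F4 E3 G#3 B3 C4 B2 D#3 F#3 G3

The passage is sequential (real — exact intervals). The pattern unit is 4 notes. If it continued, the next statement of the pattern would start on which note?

The 4-note cells begin on G4, D4, A3, E3, B2 — each down a 4th from the last.
The next head, down a 4th from B2, is F#2.

F#2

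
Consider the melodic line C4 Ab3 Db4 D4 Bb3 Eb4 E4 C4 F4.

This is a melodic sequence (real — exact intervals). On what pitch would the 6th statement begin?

The 3-note cells begin on C4, D4, E4 — each up a 2nd from the last.
Continuing: F#4 → G#4 → A#4. Statement 6 starts on A#4.

A#4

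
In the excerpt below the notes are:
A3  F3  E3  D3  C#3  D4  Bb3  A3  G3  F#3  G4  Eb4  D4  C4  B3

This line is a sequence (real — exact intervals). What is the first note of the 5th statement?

F5

Taking 5-note groups, the heads are A3, D4, G4: the pattern moves up a 4th.
Continuing: C5 → F5. Statement 5 starts on F5.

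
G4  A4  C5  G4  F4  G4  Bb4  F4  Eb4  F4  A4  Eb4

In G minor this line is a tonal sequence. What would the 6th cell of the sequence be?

Bb3 C4 Eb4 Bb3

Unit = 4 notes; the statements start on G4, F4, Eb4, moving down a 2nd each time.
Extending down a 2nd: D4 → C4 → Bb3.
From Bb3 the diatonic shape gives Bb3 C4 Eb4 Bb3.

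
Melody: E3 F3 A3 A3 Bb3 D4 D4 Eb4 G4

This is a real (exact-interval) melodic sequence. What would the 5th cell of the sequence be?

The 3-note cells begin on E3, A3, D4 — each up a 4th from the last.
Continuing the starts: G4 → C5.
So cell 5 is C5 Db5 F5.

C5 Db5 F5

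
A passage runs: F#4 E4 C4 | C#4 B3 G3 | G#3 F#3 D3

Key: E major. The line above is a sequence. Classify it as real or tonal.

real

Each cell has the same semitone pattern (-2, -4) — intervals are preserved exactly.
And C4 lies outside E major, so the sequence is real rather than tonal.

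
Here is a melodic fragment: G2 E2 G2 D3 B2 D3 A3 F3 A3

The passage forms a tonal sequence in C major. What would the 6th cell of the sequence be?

F5 D5 F5

With a 3-note motive the entries are G2, D3, A3, each up a 5th from the previous.
Carrying on: E4 → B4 → F5.
Statement 6 starts on F5 and keeps the same diatonic contour: F5 D5 F5.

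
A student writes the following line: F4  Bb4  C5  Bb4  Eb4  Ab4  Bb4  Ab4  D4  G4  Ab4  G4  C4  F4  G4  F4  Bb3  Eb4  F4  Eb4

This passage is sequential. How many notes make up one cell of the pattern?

Try groups of 4 (5 cells in 20 notes):
F4 Bb4 C5 Bb4 | Eb4 Ab4 Bb4 Ab4 | D4 G4 Ab4 G4 | C4 F4 G4 F4 | Bb3 Eb4 F4 Eb4
That's a consistent down a 2nd shift per cell, and no other grouping gives one.

4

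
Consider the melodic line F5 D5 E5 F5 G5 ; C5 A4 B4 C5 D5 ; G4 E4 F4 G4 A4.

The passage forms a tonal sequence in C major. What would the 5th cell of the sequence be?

A3 F3 G3 A3 B3

The 5-note cells begin on F5, C5, G4 — each down a 4th from the last.
Continuing the starts: D4 → A3.
Statement 5 starts on A3 and keeps the same diatonic contour: A3 F3 G3 A3 B3.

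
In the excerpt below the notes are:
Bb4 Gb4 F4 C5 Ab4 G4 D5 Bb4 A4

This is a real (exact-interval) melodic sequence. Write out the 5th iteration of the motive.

F#5 D5 C#5

Taking 3-note groups, the heads are Bb4, C5, D5: the pattern moves up a 2nd.
Extending up a 2nd: E5 → F#5.
So cell 5 is F#5 D5 C#5.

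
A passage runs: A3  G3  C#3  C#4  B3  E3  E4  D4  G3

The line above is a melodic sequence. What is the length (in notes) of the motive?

Try groups of 3 (3 cells in 9 notes):
A3 G3 C#3 | C#4 B3 E3 | E4 D4 G3
Every group is a transposition up a 3rd of the one before; no shorter unit works.

3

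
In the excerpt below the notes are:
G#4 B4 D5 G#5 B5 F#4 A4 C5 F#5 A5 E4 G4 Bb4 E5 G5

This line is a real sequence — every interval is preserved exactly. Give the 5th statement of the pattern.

Unit = 5 notes; the statements start on G#4, F#4, E4, moving down a 2nd each time.
Carrying on: D4 → C4.
So cell 5 is C4 Eb4 Gb4 C5 Eb5.

C4 Eb4 Gb4 C5 Eb5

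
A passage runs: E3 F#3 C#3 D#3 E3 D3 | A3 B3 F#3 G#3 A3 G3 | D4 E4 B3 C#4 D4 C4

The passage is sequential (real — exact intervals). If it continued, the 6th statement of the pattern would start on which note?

F5

Taking 6-note groups, the heads are E3, A3, D4: the pattern moves up a 4th.
Extending the heads up a 4th: G4 → C5 → F5.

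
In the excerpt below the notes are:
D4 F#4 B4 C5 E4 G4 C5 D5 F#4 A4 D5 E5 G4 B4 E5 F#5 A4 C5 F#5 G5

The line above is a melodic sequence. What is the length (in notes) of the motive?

4

There are 20 notes; a 4-note unit gives 5 cells:
D4 F#4 B4 C5 | E4 G4 C5 D5 | F#4 A4 D5 E5 | G4 B4 E5 F#5 | A4 C5 F#5 G5
Each cell is the previous one up a 2nd — so the unit is 4 notes.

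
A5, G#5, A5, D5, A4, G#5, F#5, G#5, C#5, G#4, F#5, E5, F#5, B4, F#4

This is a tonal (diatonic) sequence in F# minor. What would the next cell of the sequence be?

The 5-note cells begin on A5, G#5, F#5 — each down a 2nd from the last.
From E5 the diatonic shape gives E5 D5 E5 A4 E4.

E5 D5 E5 A4 E4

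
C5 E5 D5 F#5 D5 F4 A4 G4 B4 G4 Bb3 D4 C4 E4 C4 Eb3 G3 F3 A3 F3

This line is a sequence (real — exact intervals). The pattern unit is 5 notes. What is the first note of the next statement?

Unit = 5 notes; the statements start on C5, F4, Bb3, Eb3, moving down a 5th each time.
One more step down a 5th gives Ab2.

Ab2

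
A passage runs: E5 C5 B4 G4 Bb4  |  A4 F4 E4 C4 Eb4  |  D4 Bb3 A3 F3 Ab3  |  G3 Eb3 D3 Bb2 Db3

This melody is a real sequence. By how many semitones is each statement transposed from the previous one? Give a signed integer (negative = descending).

-7

With a 5-note motive the entries are E5, A4, D4, G3, each down a 5th from the previous.
E5 to A4 spans -7 semitones.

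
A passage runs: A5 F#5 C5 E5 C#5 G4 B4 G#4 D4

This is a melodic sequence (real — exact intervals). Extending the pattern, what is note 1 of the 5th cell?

C#4

The unit is 3 notes. Position-1 pitches of the 3 shown cells: A5, E5, B4.
Carrying that down a 4th forward: F#4 → C#4.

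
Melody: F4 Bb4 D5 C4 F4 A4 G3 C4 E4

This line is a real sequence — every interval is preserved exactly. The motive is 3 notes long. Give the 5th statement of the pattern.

A2 D3 F#3

With a 3-note motive the entries are F4, C4, G3, each down a 4th from the previous.
Carrying on: D3 → A2.
So cell 5 is A2 D3 F#3.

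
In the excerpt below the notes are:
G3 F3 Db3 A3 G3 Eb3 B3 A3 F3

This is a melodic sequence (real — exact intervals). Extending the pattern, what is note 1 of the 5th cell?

The unit is 3 notes. Position-1 pitches of the 3 shown cells: G3, A3, B3.
Each moves up a 2nd. Continuing: C#4 → D#4.

D#4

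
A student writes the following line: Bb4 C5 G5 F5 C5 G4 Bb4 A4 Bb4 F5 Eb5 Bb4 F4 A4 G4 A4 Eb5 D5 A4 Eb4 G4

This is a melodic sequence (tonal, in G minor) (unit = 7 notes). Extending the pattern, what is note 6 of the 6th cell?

The unit is 7 notes. Position-6 pitches of the 3 shown cells: G4, F4, Eb4.
Carrying that down a 2nd forward: D4 → C4 → Bb3.

Bb3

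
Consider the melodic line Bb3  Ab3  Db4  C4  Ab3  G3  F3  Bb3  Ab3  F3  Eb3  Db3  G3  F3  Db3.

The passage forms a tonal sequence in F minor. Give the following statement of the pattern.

C3 Bb2 Eb3 Db3 Bb2

With a 5-note motive the entries are Bb3, G3, Eb3, each down a 3rd from the previous.
From C3 the diatonic shape gives C3 Bb2 Eb3 Db3 Bb2.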